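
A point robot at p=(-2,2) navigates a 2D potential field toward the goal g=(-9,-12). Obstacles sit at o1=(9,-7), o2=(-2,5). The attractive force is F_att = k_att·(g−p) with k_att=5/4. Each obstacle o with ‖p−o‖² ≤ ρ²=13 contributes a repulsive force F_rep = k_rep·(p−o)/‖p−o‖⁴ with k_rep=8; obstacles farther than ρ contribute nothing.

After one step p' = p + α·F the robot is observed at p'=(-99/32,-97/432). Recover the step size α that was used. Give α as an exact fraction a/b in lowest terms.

F_att = 5/4·(g−p) = 5/4·(-7,-14) = (-8.7500,-17.5000)
o1: d²=202 > ρ²=13 → inactive
o2: d²=9 ≤ ρ²=13; F_rep = 8·(0,-3)/9² = (0.0000,-0.2963)
F = F_att + ΣF_rep = (-8.7500,-17.7963)
Δp = p'−p = (-1.0938,-2.2245); α = Δx/Fx = (-35/32) / (-35/4) = 1/8
check: Δy/Fy = (-961/432) / (-961/54) = 1/8 ✓

α = 1/8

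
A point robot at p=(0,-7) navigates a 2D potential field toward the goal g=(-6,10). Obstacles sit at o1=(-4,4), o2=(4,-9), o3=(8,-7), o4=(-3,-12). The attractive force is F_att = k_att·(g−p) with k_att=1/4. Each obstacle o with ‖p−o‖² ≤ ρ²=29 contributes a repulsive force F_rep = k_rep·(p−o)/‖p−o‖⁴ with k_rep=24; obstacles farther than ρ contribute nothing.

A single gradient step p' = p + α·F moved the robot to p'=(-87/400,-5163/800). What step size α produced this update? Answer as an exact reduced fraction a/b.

α = 1/8

F_att = 1/4·(g−p) = 1/4·(-6,17) = (-1.5000,4.2500)
o1: d²=137 > ρ²=29 → inactive
o2: d²=20 ≤ ρ²=29; F_rep = 24·(-4,2)/20² = (-0.2400,0.1200)
o3: d²=64 > ρ²=29 → inactive
o4: d²=34 > ρ²=29 → inactive
F = F_att + ΣF_rep = (-1.7400,4.3700)
Δp = p'−p = (-0.2175,0.5463); α = Δx/Fx = (-87/400) / (-87/50) = 1/8
check: Δy/Fy = (437/800) / (437/100) = 1/8 ✓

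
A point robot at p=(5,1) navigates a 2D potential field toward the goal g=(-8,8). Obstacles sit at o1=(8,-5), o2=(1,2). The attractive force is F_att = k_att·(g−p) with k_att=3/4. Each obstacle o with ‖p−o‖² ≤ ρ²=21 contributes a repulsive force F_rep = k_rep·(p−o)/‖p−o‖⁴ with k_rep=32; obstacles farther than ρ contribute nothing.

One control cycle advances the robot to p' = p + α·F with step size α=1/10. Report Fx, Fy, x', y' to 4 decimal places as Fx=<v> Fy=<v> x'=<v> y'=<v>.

Fx=-9.3071 Fy=5.1393 x'=4.0693 y'=1.5139

F_att = 3/4·(g−p) = 3/4·(-13,7) = (-9.7500,5.2500)
o1: d²=45 > ρ²=21 → inactive
o2: d²=17 ≤ ρ²=21; F_rep = 32·(4,-1)/17² = (0.4429,-0.1107)
F = F_att + ΣF_rep = (-9.3071,5.1393)
p' = p + 1/10·F = (4.0693,1.5139)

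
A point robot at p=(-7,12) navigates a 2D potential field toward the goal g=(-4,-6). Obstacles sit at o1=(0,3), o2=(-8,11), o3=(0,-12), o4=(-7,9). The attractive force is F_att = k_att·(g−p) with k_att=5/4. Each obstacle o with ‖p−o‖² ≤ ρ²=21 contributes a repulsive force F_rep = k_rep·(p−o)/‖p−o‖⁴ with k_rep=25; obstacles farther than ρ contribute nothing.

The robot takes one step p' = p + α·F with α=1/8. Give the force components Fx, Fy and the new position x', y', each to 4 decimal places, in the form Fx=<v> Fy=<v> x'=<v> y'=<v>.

F_att = 5/4·(g−p) = 5/4·(3,-18) = (3.7500,-22.5000)
o1: d²=130 > ρ²=21 → inactive
o2: d²=2 ≤ ρ²=21; F_rep = 25·(1,1)/2² = (6.2500,6.2500)
o3: d²=625 > ρ²=21 → inactive
o4: d²=9 ≤ ρ²=21; F_rep = 25·(0,3)/9² = (0.0000,0.9259)
F = F_att + ΣF_rep = (10.0000,-15.3241)
p' = p + 1/8·F = (-5.7500,10.0845)

Fx=10.0000 Fy=-15.3241 x'=-5.7500 y'=10.0845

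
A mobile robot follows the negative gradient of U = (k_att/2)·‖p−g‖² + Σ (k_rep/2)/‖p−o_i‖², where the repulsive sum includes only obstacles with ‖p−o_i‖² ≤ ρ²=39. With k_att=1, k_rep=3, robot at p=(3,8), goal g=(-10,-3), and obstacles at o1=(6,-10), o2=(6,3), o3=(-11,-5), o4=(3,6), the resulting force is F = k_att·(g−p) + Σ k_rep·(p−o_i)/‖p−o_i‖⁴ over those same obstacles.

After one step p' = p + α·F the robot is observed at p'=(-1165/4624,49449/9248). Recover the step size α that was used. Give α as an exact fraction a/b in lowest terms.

α = 1/4

F_att = 1·(g−p) = 1·(-13,-11) = (-13.0000,-11.0000)
o1: d²=333 > ρ²=39 → inactive
o2: d²=34 ≤ ρ²=39; F_rep = 3·(-3,5)/34² = (-0.0078,0.0130)
o3: d²=365 > ρ²=39 → inactive
o4: d²=4 ≤ ρ²=39; F_rep = 3·(0,2)/4² = (0.0000,0.3750)
F = F_att + ΣF_rep = (-13.0078,-10.6120)
Δp = p'−p = (-3.2519,-2.6530); α = Δx/Fx = (-15037/4624) / (-15037/1156) = 1/4
check: Δy/Fy = (-24535/9248) / (-24535/2312) = 1/4 ✓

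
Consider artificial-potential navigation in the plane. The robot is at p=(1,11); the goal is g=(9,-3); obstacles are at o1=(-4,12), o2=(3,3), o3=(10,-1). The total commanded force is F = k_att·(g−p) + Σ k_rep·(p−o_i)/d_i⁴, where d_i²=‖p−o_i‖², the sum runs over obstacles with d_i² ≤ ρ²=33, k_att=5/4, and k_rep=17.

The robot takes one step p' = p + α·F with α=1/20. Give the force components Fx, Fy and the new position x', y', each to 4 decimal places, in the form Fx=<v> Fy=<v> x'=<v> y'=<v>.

Fx=10.1257 Fy=-17.5251 x'=1.5063 y'=10.1237

F_att = 5/4·(g−p) = 5/4·(8,-14) = (10.0000,-17.5000)
o1: d²=26 ≤ ρ²=33; F_rep = 17·(5,-1)/26² = (0.1257,-0.0251)
o2: d²=68 > ρ²=33 → inactive
o3: d²=225 > ρ²=33 → inactive
F = F_att + ΣF_rep = (10.1257,-17.5251)
p' = p + 1/20·F = (1.5063,10.1237)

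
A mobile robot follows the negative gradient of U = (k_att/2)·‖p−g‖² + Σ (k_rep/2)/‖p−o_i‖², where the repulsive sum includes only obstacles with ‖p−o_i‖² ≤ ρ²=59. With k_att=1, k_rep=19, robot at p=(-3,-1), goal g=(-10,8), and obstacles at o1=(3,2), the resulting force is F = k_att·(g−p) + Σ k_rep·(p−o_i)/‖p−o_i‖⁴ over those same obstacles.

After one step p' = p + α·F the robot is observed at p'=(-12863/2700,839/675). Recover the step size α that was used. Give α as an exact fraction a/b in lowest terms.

α = 1/4

F_att = 1·(g−p) = 1·(-7,9) = (-7.0000,9.0000)
o1: d²=45 ≤ ρ²=59; F_rep = 19·(-6,-3)/45² = (-0.0563,-0.0281)
F = F_att + ΣF_rep = (-7.0563,8.9719)
Δp = p'−p = (-1.7641,2.2430); α = Δx/Fx = (-4763/2700) / (-4763/675) = 1/4
check: Δy/Fy = (1514/675) / (6056/675) = 1/4 ✓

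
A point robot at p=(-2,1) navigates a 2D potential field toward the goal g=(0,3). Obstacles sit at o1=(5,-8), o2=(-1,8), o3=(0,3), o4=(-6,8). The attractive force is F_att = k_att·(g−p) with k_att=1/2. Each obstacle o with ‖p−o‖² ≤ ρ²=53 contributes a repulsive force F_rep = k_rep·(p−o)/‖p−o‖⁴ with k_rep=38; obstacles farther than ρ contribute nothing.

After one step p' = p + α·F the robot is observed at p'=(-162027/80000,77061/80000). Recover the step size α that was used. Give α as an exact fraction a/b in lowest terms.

α = 1/8

F_att = 1/2·(g−p) = 1/2·(2,2) = (1.0000,1.0000)
o1: d²=130 > ρ²=53 → inactive
o2: d²=50 ≤ ρ²=53; F_rep = 38·(-1,-7)/50² = (-0.0152,-0.1064)
o3: d²=8 ≤ ρ²=53; F_rep = 38·(-2,-2)/8² = (-1.1875,-1.1875)
o4: d²=65 > ρ²=53 → inactive
F = F_att + ΣF_rep = (-0.2027,-0.2939)
Δp = p'−p = (-0.0253,-0.0367); α = Δx/Fx = (-2027/80000) / (-2027/10000) = 1/8
check: Δy/Fy = (-2939/80000) / (-2939/10000) = 1/8 ✓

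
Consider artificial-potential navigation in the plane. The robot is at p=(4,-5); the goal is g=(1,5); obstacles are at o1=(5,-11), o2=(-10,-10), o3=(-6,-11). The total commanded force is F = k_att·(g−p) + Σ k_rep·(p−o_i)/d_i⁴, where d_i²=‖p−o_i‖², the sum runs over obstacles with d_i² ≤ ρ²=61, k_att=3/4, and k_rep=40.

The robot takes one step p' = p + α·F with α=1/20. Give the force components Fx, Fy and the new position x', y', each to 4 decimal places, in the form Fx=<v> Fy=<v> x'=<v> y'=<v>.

F_att = 3/4·(g−p) = 3/4·(-3,10) = (-2.2500,7.5000)
o1: d²=37 ≤ ρ²=61; F_rep = 40·(-1,6)/37² = (-0.0292,0.1753)
o2: d²=221 > ρ²=61 → inactive
o3: d²=136 > ρ²=61 → inactive
F = F_att + ΣF_rep = (-2.2792,7.6753)
p' = p + 1/20·F = (3.8860,-4.6162)

Fx=-2.2792 Fy=7.6753 x'=3.8860 y'=-4.6162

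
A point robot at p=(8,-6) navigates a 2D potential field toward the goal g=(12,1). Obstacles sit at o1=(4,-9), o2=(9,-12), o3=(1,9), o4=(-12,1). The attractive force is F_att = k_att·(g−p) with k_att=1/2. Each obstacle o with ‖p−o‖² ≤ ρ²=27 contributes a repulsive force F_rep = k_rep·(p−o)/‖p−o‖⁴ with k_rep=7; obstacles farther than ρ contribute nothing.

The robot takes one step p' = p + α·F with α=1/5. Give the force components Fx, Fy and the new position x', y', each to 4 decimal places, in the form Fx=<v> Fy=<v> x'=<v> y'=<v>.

F_att = 1/2·(g−p) = 1/2·(4,7) = (2.0000,3.5000)
o1: d²=25 ≤ ρ²=27; F_rep = 7·(4,3)/25² = (0.0448,0.0336)
o2: d²=37 > ρ²=27 → inactive
o3: d²=274 > ρ²=27 → inactive
o4: d²=449 > ρ²=27 → inactive
F = F_att + ΣF_rep = (2.0448,3.5336)
p' = p + 1/5·F = (8.4090,-5.2933)

Fx=2.0448 Fy=3.5336 x'=8.4090 y'=-5.2933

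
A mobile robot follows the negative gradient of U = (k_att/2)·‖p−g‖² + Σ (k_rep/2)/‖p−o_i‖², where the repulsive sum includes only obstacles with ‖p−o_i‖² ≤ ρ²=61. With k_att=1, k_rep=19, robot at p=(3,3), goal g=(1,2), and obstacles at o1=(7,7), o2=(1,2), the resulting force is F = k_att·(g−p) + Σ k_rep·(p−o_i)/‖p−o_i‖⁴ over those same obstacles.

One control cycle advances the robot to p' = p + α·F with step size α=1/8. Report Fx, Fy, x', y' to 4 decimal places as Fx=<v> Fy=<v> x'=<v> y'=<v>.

Fx=-0.5542 Fy=-0.3142 x'=2.9307 y'=2.9607

F_att = 1·(g−p) = 1·(-2,-1) = (-2.0000,-1.0000)
o1: d²=32 ≤ ρ²=61; F_rep = 19·(-4,-4)/32² = (-0.0742,-0.0742)
o2: d²=5 ≤ ρ²=61; F_rep = 19·(2,1)/5² = (1.5200,0.7600)
F = F_att + ΣF_rep = (-0.5542,-0.3142)
p' = p + 1/8·F = (2.9307,2.9607)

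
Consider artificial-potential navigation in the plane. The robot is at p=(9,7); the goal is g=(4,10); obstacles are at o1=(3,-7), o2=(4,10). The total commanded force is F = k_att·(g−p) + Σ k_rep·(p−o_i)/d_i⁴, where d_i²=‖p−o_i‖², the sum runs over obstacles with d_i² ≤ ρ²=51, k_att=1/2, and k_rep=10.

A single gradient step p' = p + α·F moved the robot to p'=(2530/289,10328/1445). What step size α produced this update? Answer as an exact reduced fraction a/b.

α = 1/10

F_att = 1/2·(g−p) = 1/2·(-5,3) = (-2.5000,1.5000)
o1: d²=232 > ρ²=51 → inactive
o2: d²=34 ≤ ρ²=51; F_rep = 10·(5,-3)/34² = (0.0433,-0.0260)
F = F_att + ΣF_rep = (-2.4567,1.4740)
Δp = p'−p = (-0.2457,0.1474); α = Δx/Fx = (-71/289) / (-710/289) = 1/10
check: Δy/Fy = (213/1445) / (426/289) = 1/10 ✓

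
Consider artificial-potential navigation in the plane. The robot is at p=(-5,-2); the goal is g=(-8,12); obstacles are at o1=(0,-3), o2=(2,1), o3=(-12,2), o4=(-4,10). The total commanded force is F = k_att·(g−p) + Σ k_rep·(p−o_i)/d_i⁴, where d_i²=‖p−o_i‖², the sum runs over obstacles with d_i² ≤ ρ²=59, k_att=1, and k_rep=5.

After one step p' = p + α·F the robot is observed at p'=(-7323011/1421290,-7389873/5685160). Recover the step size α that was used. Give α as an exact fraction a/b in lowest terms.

F_att = 1·(g−p) = 1·(-3,14) = (-3.0000,14.0000)
o1: d²=26 ≤ ρ²=59; F_rep = 5·(-5,1)/26² = (-0.0370,0.0074)
o2: d²=58 ≤ ρ²=59; F_rep = 5·(-7,-3)/58² = (-0.0104,-0.0045)
o3: d²=65 > ρ²=59 → inactive
o4: d²=145 > ρ²=59 → inactive
F = F_att + ΣF_rep = (-3.0474,14.0029)
Δp = p'−p = (-0.1524,0.7001); α = Δx/Fx = (-216561/1421290) / (-433122/142129) = 1/20
check: Δy/Fy = (3980447/5685160) / (3980447/284258) = 1/20 ✓

α = 1/20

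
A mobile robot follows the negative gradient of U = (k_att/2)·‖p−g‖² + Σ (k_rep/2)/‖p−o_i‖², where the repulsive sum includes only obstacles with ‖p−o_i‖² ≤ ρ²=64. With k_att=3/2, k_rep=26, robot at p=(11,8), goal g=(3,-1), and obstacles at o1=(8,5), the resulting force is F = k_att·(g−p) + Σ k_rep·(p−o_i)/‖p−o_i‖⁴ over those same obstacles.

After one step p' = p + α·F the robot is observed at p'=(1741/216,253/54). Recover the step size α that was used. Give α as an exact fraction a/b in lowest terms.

α = 1/4

F_att = 3/2·(g−p) = 3/2·(-8,-9) = (-12.0000,-13.5000)
o1: d²=18 ≤ ρ²=64; F_rep = 26·(3,3)/18² = (0.2407,0.2407)
F = F_att + ΣF_rep = (-11.7593,-13.2593)
Δp = p'−p = (-2.9398,-3.3148); α = Δx/Fx = (-635/216) / (-635/54) = 1/4
check: Δy/Fy = (-179/54) / (-358/27) = 1/4 ✓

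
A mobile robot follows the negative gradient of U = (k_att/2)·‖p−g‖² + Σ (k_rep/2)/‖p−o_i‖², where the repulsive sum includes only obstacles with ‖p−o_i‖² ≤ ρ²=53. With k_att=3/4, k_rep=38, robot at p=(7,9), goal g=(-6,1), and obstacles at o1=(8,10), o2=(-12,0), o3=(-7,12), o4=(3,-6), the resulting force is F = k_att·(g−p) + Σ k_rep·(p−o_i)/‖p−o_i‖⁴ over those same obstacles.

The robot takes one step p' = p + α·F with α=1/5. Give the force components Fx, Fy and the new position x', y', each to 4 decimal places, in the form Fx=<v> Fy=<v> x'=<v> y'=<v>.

F_att = 3/4·(g−p) = 3/4·(-13,-8) = (-9.7500,-6.0000)
o1: d²=2 ≤ ρ²=53; F_rep = 38·(-1,-1)/2² = (-9.5000,-9.5000)
o2: d²=442 > ρ²=53 → inactive
o3: d²=205 > ρ²=53 → inactive
o4: d²=241 > ρ²=53 → inactive
F = F_att + ΣF_rep = (-19.2500,-15.5000)
p' = p + 1/5·F = (3.1500,5.9000)

Fx=-19.2500 Fy=-15.5000 x'=3.1500 y'=5.9000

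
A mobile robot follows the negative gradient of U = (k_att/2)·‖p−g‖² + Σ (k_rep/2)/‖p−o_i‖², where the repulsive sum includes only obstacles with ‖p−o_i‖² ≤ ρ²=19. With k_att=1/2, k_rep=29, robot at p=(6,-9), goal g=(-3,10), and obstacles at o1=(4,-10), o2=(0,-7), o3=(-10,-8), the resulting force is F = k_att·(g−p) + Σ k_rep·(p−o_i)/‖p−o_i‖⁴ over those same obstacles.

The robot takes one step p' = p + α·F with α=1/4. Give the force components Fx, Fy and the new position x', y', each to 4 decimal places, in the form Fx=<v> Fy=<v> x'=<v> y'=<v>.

F_att = 1/2·(g−p) = 1/2·(-9,19) = (-4.5000,9.5000)
o1: d²=5 ≤ ρ²=19; F_rep = 29·(2,1)/5² = (2.3200,1.1600)
o2: d²=40 > ρ²=19 → inactive
o3: d²=257 > ρ²=19 → inactive
F = F_att + ΣF_rep = (-2.1800,10.6600)
p' = p + 1/4·F = (5.4550,-6.3350)

Fx=-2.1800 Fy=10.6600 x'=5.4550 y'=-6.3350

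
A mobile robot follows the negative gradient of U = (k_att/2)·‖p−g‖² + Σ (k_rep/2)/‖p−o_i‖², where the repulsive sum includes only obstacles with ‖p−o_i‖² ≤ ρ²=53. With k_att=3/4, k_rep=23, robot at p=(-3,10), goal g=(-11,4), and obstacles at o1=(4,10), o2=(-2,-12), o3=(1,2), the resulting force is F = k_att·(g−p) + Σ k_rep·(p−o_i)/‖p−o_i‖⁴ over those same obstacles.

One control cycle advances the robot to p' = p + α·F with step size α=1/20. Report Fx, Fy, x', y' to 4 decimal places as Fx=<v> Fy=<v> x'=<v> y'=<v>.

Fx=-6.0671 Fy=-4.5000 x'=-3.3034 y'=9.7750

F_att = 3/4·(g−p) = 3/4·(-8,-6) = (-6.0000,-4.5000)
o1: d²=49 ≤ ρ²=53; F_rep = 23·(-7,0)/49² = (-0.0671,0.0000)
o2: d²=485 > ρ²=53 → inactive
o3: d²=80 > ρ²=53 → inactive
F = F_att + ΣF_rep = (-6.0671,-4.5000)
p' = p + 1/20·F = (-3.3034,9.7750)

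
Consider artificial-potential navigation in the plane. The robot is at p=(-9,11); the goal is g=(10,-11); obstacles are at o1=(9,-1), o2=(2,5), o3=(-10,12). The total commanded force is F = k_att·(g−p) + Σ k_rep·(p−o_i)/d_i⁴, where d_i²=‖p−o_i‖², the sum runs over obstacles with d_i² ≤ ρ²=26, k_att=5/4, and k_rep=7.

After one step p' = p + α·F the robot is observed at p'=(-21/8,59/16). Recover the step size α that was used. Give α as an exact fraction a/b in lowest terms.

α = 1/4

F_att = 5/4·(g−p) = 5/4·(19,-22) = (23.7500,-27.5000)
o1: d²=468 > ρ²=26 → inactive
o2: d²=157 > ρ²=26 → inactive
o3: d²=2 ≤ ρ²=26; F_rep = 7·(1,-1)/2² = (1.7500,-1.7500)
F = F_att + ΣF_rep = (25.5000,-29.2500)
Δp = p'−p = (6.3750,-7.3125); α = Δx/Fx = (51/8) / (51/2) = 1/4
check: Δy/Fy = (-117/16) / (-117/4) = 1/4 ✓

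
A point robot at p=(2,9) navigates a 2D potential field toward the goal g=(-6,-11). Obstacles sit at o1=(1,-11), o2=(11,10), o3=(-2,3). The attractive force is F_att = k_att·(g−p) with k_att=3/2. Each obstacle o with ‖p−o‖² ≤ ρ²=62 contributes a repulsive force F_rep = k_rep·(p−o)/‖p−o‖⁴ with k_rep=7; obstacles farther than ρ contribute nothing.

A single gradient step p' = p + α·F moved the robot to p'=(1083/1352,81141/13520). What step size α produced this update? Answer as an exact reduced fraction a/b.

F_att = 3/2·(g−p) = 3/2·(-8,-20) = (-12.0000,-30.0000)
o1: d²=401 > ρ²=62 → inactive
o2: d²=82 > ρ²=62 → inactive
o3: d²=52 ≤ ρ²=62; F_rep = 7·(4,6)/52² = (0.0104,0.0155)
F = F_att + ΣF_rep = (-11.9896,-29.9845)
Δp = p'−p = (-1.1990,-2.9984); α = Δx/Fx = (-1621/1352) / (-8105/676) = 1/10
check: Δy/Fy = (-40539/13520) / (-40539/1352) = 1/10 ✓

α = 1/10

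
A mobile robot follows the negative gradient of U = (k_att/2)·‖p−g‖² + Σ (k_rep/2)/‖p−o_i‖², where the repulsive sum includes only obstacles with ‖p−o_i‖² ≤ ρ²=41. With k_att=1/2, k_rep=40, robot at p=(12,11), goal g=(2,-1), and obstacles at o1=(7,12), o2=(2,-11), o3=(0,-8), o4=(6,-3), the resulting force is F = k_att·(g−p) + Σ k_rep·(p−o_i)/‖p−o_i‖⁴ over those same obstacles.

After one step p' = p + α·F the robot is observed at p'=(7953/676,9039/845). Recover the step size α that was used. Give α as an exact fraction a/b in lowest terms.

F_att = 1/2·(g−p) = 1/2·(-10,-12) = (-5.0000,-6.0000)
o1: d²=26 ≤ ρ²=41; F_rep = 40·(5,-1)/26² = (0.2959,-0.0592)
o2: d²=584 > ρ²=41 → inactive
o3: d²=505 > ρ²=41 → inactive
o4: d²=232 > ρ²=41 → inactive
F = F_att + ΣF_rep = (-4.7041,-6.0592)
Δp = p'−p = (-0.2352,-0.3030); α = Δx/Fx = (-159/676) / (-795/169) = 1/20
check: Δy/Fy = (-256/845) / (-1024/169) = 1/20 ✓

α = 1/20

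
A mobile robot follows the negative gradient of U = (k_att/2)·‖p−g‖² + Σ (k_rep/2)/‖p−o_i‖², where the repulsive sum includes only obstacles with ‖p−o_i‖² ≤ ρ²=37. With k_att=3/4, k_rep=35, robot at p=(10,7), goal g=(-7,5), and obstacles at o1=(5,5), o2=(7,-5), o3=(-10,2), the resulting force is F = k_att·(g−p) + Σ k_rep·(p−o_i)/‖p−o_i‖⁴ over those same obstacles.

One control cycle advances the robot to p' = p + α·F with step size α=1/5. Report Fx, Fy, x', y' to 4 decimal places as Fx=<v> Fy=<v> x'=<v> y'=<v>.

Fx=-12.5419 Fy=-1.4168 x'=7.4916 y'=6.7166

F_att = 3/4·(g−p) = 3/4·(-17,-2) = (-12.7500,-1.5000)
o1: d²=29 ≤ ρ²=37; F_rep = 35·(5,2)/29² = (0.2081,0.0832)
o2: d²=153 > ρ²=37 → inactive
o3: d²=425 > ρ²=37 → inactive
F = F_att + ΣF_rep = (-12.5419,-1.4168)
p' = p + 1/5·F = (7.4916,6.7166)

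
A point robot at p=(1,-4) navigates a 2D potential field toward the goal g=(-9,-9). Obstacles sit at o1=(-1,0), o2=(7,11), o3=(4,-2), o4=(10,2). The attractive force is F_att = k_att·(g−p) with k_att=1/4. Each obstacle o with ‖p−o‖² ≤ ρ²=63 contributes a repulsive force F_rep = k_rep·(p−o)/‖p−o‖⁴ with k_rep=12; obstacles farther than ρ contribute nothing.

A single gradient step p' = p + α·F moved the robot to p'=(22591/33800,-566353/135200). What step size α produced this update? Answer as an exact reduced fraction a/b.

α = 1/8

F_att = 1/4·(g−p) = 1/4·(-10,-5) = (-2.5000,-1.2500)
o1: d²=20 ≤ ρ²=63; F_rep = 12·(2,-4)/20² = (0.0600,-0.1200)
o2: d²=261 > ρ²=63 → inactive
o3: d²=13 ≤ ρ²=63; F_rep = 12·(-3,-2)/13² = (-0.2130,-0.1420)
o4: d²=117 > ρ²=63 → inactive
F = F_att + ΣF_rep = (-2.6530,-1.5120)
Δp = p'−p = (-0.3316,-0.1890); α = Δx/Fx = (-11209/33800) / (-11209/4225) = 1/8
check: Δy/Fy = (-25553/135200) / (-25553/16900) = 1/8 ✓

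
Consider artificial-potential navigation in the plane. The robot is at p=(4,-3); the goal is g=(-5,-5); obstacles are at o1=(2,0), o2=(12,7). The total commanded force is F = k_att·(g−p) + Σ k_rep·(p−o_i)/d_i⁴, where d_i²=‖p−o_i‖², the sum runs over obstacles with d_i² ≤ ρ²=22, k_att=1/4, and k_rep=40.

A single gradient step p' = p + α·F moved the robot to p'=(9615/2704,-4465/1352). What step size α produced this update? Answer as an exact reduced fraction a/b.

α = 1/4

F_att = 1/4·(g−p) = 1/4·(-9,-2) = (-2.2500,-0.5000)
o1: d²=13 ≤ ρ²=22; F_rep = 40·(2,-3)/13² = (0.4734,-0.7101)
o2: d²=164 > ρ²=22 → inactive
F = F_att + ΣF_rep = (-1.7766,-1.2101)
Δp = p'−p = (-0.4442,-0.3025); α = Δx/Fx = (-1201/2704) / (-1201/676) = 1/4
check: Δy/Fy = (-409/1352) / (-409/338) = 1/4 ✓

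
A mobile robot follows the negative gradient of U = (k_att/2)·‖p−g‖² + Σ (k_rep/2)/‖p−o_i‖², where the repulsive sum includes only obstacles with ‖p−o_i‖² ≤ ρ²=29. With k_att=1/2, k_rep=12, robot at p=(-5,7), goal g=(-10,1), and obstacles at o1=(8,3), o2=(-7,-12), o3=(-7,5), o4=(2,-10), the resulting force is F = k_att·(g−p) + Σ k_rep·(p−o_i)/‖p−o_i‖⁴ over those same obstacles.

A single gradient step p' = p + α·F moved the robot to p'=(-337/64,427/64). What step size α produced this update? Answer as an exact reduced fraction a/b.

α = 1/8

F_att = 1/2·(g−p) = 1/2·(-5,-6) = (-2.5000,-3.0000)
o1: d²=185 > ρ²=29 → inactive
o2: d²=365 > ρ²=29 → inactive
o3: d²=8 ≤ ρ²=29; F_rep = 12·(2,2)/8² = (0.3750,0.3750)
o4: d²=338 > ρ²=29 → inactive
F = F_att + ΣF_rep = (-2.1250,-2.6250)
Δp = p'−p = (-0.2656,-0.3281); α = Δx/Fx = (-17/64) / (-17/8) = 1/8
check: Δy/Fy = (-21/64) / (-21/8) = 1/8 ✓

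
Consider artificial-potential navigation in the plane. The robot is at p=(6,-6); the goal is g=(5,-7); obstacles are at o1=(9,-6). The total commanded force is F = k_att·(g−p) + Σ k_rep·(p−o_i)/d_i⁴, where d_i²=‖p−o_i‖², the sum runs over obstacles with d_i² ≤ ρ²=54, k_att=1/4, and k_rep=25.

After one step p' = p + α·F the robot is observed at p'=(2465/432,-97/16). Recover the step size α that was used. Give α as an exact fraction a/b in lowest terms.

F_att = 1/4·(g−p) = 1/4·(-1,-1) = (-0.2500,-0.2500)
o1: d²=9 ≤ ρ²=54; F_rep = 25·(-3,0)/9² = (-0.9259,0.0000)
F = F_att + ΣF_rep = (-1.1759,-0.2500)
Δp = p'−p = (-0.2940,-0.0625); α = Δx/Fx = (-127/432) / (-127/108) = 1/4
check: Δy/Fy = (-1/16) / (-1/4) = 1/4 ✓

α = 1/4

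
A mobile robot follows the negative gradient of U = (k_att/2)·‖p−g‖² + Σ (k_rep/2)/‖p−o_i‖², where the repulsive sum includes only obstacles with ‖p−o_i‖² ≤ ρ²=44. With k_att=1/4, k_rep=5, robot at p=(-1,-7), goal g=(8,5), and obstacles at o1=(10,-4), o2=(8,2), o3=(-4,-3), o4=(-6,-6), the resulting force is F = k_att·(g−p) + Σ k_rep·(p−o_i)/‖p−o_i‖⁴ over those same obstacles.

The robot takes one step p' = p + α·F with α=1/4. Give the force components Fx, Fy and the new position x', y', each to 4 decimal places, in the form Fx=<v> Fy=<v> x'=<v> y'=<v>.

F_att = 1/4·(g−p) = 1/4·(9,12) = (2.2500,3.0000)
o1: d²=130 > ρ²=44 → inactive
o2: d²=162 > ρ²=44 → inactive
o3: d²=25 ≤ ρ²=44; F_rep = 5·(3,-4)/25² = (0.0240,-0.0320)
o4: d²=26 ≤ ρ²=44; F_rep = 5·(5,-1)/26² = (0.0370,-0.0074)
F = F_att + ΣF_rep = (2.3110,2.9606)
p' = p + 1/4·F = (-0.4223,-6.2598)

Fx=2.3110 Fy=2.9606 x'=-0.4223 y'=-6.2598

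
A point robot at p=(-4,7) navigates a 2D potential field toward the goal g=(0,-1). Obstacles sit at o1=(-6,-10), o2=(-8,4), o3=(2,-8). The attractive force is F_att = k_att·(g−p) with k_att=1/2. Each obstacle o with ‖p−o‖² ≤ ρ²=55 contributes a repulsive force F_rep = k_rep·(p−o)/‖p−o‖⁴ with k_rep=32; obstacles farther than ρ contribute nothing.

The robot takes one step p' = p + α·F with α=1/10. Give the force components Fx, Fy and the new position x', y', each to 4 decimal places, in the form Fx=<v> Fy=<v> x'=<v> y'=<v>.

Fx=2.2048 Fy=-3.8464 x'=-3.7795 y'=6.6154

F_att = 1/2·(g−p) = 1/2·(4,-8) = (2.0000,-4.0000)
o1: d²=293 > ρ²=55 → inactive
o2: d²=25 ≤ ρ²=55; F_rep = 32·(4,3)/25² = (0.2048,0.1536)
o3: d²=261 > ρ²=55 → inactive
F = F_att + ΣF_rep = (2.2048,-3.8464)
p' = p + 1/10·F = (-3.7795,6.6154)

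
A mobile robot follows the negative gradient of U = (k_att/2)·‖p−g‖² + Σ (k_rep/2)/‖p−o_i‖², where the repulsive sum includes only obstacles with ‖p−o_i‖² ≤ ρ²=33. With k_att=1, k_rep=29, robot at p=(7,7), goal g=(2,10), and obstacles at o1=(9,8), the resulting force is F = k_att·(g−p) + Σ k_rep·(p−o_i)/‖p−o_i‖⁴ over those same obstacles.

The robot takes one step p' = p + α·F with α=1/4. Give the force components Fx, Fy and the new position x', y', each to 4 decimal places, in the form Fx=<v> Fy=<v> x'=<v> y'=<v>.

Fx=-7.3200 Fy=1.8400 x'=5.1700 y'=7.4600

F_att = 1·(g−p) = 1·(-5,3) = (-5.0000,3.0000)
o1: d²=5 ≤ ρ²=33; F_rep = 29·(-2,-1)/5² = (-2.3200,-1.1600)
F = F_att + ΣF_rep = (-7.3200,1.8400)
p' = p + 1/4·F = (5.1700,7.4600)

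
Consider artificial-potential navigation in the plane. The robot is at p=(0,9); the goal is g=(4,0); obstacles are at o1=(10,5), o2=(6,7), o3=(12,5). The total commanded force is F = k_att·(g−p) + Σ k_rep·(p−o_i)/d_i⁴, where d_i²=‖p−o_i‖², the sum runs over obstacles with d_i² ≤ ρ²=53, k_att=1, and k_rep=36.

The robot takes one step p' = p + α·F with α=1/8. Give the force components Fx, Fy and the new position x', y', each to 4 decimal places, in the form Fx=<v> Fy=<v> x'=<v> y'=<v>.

Fx=3.8650 Fy=-8.9550 x'=0.4831 y'=7.8806

F_att = 1·(g−p) = 1·(4,-9) = (4.0000,-9.0000)
o1: d²=116 > ρ²=53 → inactive
o2: d²=40 ≤ ρ²=53; F_rep = 36·(-6,2)/40² = (-0.1350,0.0450)
o3: d²=160 > ρ²=53 → inactive
F = F_att + ΣF_rep = (3.8650,-8.9550)
p' = p + 1/8·F = (0.4831,7.8806)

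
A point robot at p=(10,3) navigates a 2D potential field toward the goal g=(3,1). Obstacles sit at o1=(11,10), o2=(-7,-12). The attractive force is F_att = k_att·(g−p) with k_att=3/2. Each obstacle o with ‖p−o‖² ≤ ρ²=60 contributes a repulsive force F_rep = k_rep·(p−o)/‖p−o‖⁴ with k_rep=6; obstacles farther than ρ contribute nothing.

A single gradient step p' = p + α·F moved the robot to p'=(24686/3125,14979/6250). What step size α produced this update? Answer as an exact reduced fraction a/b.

α = 1/5

F_att = 3/2·(g−p) = 3/2·(-7,-2) = (-10.5000,-3.0000)
o1: d²=50 ≤ ρ²=60; F_rep = 6·(-1,-7)/50² = (-0.0024,-0.0168)
o2: d²=514 > ρ²=60 → inactive
F = F_att + ΣF_rep = (-10.5024,-3.0168)
Δp = p'−p = (-2.1005,-0.6034); α = Δx/Fx = (-6564/3125) / (-6564/625) = 1/5
check: Δy/Fy = (-3771/6250) / (-3771/1250) = 1/5 ✓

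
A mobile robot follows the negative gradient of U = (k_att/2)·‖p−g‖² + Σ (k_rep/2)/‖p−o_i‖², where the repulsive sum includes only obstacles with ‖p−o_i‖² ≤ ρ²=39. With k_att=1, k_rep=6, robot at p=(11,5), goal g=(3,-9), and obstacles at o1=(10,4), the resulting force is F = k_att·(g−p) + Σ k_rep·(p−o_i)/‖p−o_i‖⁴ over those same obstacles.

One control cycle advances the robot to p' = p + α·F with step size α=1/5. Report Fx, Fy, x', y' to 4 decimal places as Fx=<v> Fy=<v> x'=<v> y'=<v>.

F_att = 1·(g−p) = 1·(-8,-14) = (-8.0000,-14.0000)
o1: d²=2 ≤ ρ²=39; F_rep = 6·(1,1)/2² = (1.5000,1.5000)
F = F_att + ΣF_rep = (-6.5000,-12.5000)
p' = p + 1/5·F = (9.7000,2.5000)

Fx=-6.5000 Fy=-12.5000 x'=9.7000 y'=2.5000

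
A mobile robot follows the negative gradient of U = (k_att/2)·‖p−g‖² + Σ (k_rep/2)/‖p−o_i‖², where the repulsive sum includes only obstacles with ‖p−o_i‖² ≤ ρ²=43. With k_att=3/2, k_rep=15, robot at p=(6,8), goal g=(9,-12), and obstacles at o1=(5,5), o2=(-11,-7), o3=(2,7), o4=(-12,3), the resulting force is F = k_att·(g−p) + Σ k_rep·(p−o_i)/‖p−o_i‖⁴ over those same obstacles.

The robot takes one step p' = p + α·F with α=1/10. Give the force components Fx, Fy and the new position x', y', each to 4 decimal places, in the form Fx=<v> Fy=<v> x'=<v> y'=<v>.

F_att = 3/2·(g−p) = 3/2·(3,-20) = (4.5000,-30.0000)
o1: d²=10 ≤ ρ²=43; F_rep = 15·(1,3)/10² = (0.1500,0.4500)
o2: d²=514 > ρ²=43 → inactive
o3: d²=17 ≤ ρ²=43; F_rep = 15·(4,1)/17² = (0.2076,0.0519)
o4: d²=349 > ρ²=43 → inactive
F = F_att + ΣF_rep = (4.8576,-29.4981)
p' = p + 1/10·F = (6.4858,5.0502)

Fx=4.8576 Fy=-29.4981 x'=6.4858 y'=5.0502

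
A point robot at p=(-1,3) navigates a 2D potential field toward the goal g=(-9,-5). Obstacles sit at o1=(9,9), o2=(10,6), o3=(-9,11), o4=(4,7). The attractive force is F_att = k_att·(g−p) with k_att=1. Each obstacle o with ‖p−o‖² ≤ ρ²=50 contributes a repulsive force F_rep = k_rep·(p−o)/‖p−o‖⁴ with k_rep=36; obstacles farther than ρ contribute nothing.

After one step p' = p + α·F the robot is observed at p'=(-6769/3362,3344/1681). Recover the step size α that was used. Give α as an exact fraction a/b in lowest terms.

F_att = 1·(g−p) = 1·(-8,-8) = (-8.0000,-8.0000)
o1: d²=136 > ρ²=50 → inactive
o2: d²=130 > ρ²=50 → inactive
o3: d²=128 > ρ²=50 → inactive
o4: d²=41 ≤ ρ²=50; F_rep = 36·(-5,-4)/41² = (-0.1071,-0.0857)
F = F_att + ΣF_rep = (-8.1071,-8.0857)
Δp = p'−p = (-1.0134,-1.0107); α = Δx/Fx = (-3407/3362) / (-13628/1681) = 1/8
check: Δy/Fy = (-1699/1681) / (-13592/1681) = 1/8 ✓

α = 1/8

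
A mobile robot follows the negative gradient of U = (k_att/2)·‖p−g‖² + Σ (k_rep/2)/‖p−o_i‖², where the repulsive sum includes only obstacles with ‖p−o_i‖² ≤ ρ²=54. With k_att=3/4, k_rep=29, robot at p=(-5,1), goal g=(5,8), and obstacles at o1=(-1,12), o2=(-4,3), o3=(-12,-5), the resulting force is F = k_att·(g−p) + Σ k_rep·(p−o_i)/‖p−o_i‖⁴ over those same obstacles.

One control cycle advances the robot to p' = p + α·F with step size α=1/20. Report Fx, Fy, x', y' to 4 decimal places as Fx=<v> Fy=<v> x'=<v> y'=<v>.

F_att = 3/4·(g−p) = 3/4·(10,7) = (7.5000,5.2500)
o1: d²=137 > ρ²=54 → inactive
o2: d²=5 ≤ ρ²=54; F_rep = 29·(-1,-2)/5² = (-1.1600,-2.3200)
o3: d²=85 > ρ²=54 → inactive
F = F_att + ΣF_rep = (6.3400,2.9300)
p' = p + 1/20·F = (-4.6830,1.1465)

Fx=6.3400 Fy=2.9300 x'=-4.6830 y'=1.1465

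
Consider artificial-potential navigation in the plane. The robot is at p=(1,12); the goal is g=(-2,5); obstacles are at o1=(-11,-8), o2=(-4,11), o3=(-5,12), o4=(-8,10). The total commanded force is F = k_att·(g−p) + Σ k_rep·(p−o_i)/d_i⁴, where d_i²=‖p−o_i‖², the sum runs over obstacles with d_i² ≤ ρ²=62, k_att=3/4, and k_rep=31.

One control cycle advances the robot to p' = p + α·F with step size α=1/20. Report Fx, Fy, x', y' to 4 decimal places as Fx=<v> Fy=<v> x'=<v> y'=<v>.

Fx=-1.8772 Fy=-5.2041 x'=0.9061 y'=11.7398

F_att = 3/4·(g−p) = 3/4·(-3,-7) = (-2.2500,-5.2500)
o1: d²=544 > ρ²=62 → inactive
o2: d²=26 ≤ ρ²=62; F_rep = 31·(5,1)/26² = (0.2293,0.0459)
o3: d²=36 ≤ ρ²=62; F_rep = 31·(6,0)/36² = (0.1435,0.0000)
o4: d²=85 > ρ²=62 → inactive
F = F_att + ΣF_rep = (-1.8772,-5.2041)
p' = p + 1/20·F = (0.9061,11.7398)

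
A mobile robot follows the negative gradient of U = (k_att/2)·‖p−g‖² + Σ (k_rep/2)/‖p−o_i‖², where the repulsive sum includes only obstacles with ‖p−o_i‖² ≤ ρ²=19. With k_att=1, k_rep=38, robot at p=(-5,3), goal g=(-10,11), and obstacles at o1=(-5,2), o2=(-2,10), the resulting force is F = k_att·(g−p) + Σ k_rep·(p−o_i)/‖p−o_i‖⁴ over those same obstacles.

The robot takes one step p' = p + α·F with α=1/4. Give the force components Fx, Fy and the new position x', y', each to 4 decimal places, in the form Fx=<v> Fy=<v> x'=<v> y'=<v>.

F_att = 1·(g−p) = 1·(-5,8) = (-5.0000,8.0000)
o1: d²=1 ≤ ρ²=19; F_rep = 38·(0,1)/1² = (0.0000,38.0000)
o2: d²=58 > ρ²=19 → inactive
F = F_att + ΣF_rep = (-5.0000,46.0000)
p' = p + 1/4·F = (-6.2500,14.5000)

Fx=-5.0000 Fy=46.0000 x'=-6.2500 y'=14.5000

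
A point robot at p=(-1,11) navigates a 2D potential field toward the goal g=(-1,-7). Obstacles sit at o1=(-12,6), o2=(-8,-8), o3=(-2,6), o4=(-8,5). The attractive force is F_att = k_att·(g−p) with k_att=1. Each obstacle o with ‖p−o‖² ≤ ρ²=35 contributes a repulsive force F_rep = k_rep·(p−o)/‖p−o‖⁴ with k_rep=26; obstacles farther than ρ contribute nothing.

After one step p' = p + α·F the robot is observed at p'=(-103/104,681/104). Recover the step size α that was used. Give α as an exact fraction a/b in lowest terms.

F_att = 1·(g−p) = 1·(0,-18) = (0.0000,-18.0000)
o1: d²=146 > ρ²=35 → inactive
o2: d²=410 > ρ²=35 → inactive
o3: d²=26 ≤ ρ²=35; F_rep = 26·(1,5)/26² = (0.0385,0.1923)
o4: d²=85 > ρ²=35 → inactive
F = F_att + ΣF_rep = (0.0385,-17.8077)
Δp = p'−p = (0.0096,-4.4519); α = Δx/Fx = (1/104) / (1/26) = 1/4
check: Δy/Fy = (-463/104) / (-463/26) = 1/4 ✓

α = 1/4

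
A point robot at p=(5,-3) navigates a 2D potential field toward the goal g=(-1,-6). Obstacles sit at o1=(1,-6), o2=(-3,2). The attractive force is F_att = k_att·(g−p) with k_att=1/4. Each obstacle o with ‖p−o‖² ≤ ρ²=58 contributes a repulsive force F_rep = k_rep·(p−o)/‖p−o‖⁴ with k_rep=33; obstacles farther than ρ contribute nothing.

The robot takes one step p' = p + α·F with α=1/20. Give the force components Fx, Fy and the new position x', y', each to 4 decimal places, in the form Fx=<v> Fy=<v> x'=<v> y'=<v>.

F_att = 1/4·(g−p) = 1/4·(-6,-3) = (-1.5000,-0.7500)
o1: d²=25 ≤ ρ²=58; F_rep = 33·(4,3)/25² = (0.2112,0.1584)
o2: d²=89 > ρ²=58 → inactive
F = F_att + ΣF_rep = (-1.2888,-0.5916)
p' = p + 1/20·F = (4.9356,-3.0296)

Fx=-1.2888 Fy=-0.5916 x'=4.9356 y'=-3.0296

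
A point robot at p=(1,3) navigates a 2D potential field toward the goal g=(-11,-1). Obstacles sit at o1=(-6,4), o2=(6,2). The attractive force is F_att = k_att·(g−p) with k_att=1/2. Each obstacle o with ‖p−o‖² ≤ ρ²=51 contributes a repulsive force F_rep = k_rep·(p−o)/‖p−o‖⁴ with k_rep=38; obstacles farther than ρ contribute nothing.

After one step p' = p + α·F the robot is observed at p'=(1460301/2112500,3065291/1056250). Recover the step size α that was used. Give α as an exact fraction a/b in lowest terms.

α = 1/20

F_att = 1/2·(g−p) = 1/2·(-12,-4) = (-6.0000,-2.0000)
o1: d²=50 ≤ ρ²=51; F_rep = 38·(7,-1)/50² = (0.1064,-0.0152)
o2: d²=26 ≤ ρ²=51; F_rep = 38·(-5,1)/26² = (-0.2811,0.0562)
F = F_att + ΣF_rep = (-6.1747,-1.9590)
Δp = p'−p = (-0.3087,-0.0979); α = Δx/Fx = (-652199/2112500) / (-652199/105625) = 1/20
check: Δy/Fy = (-103459/1056250) / (-206918/105625) = 1/20 ✓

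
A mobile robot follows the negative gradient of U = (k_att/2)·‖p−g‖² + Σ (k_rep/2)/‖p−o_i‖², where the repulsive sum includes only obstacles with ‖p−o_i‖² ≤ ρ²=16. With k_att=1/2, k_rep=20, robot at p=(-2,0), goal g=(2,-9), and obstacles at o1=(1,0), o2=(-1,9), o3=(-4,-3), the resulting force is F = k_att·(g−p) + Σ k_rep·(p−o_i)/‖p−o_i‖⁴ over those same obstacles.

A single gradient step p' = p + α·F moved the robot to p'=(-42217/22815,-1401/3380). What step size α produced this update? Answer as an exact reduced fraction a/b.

α = 1/10

F_att = 1/2·(g−p) = 1/2·(4,-9) = (2.0000,-4.5000)
o1: d²=9 ≤ ρ²=16; F_rep = 20·(-3,0)/9² = (-0.7407,0.0000)
o2: d²=82 > ρ²=16 → inactive
o3: d²=13 ≤ ρ²=16; F_rep = 20·(2,3)/13² = (0.2367,0.3550)
F = F_att + ΣF_rep = (1.4959,-4.1450)
Δp = p'−p = (0.1496,-0.4145); α = Δx/Fx = (3413/22815) / (6826/4563) = 1/10
check: Δy/Fy = (-1401/3380) / (-1401/338) = 1/10 ✓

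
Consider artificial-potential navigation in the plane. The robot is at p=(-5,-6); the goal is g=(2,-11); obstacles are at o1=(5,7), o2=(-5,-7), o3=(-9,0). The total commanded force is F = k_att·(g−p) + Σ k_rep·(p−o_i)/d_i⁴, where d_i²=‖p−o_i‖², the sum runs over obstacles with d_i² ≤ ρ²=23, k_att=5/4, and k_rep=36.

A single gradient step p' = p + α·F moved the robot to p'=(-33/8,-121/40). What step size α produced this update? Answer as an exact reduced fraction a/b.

α = 1/10

F_att = 5/4·(g−p) = 5/4·(7,-5) = (8.7500,-6.2500)
o1: d²=269 > ρ²=23 → inactive
o2: d²=1 ≤ ρ²=23; F_rep = 36·(0,1)/1² = (0.0000,36.0000)
o3: d²=52 > ρ²=23 → inactive
F = F_att + ΣF_rep = (8.7500,29.7500)
Δp = p'−p = (0.8750,2.9750); α = Δx/Fx = (7/8) / (35/4) = 1/10
check: Δy/Fy = (119/40) / (119/4) = 1/10 ✓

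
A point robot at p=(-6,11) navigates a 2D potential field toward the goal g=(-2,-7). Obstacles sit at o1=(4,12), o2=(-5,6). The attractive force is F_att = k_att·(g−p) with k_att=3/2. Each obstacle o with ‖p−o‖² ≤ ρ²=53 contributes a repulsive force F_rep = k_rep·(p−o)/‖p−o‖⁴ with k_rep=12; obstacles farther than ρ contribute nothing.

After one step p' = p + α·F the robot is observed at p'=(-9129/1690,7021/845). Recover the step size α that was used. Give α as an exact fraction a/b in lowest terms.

F_att = 3/2·(g−p) = 3/2·(4,-18) = (6.0000,-27.0000)
o1: d²=101 > ρ²=53 → inactive
o2: d²=26 ≤ ρ²=53; F_rep = 12·(-1,5)/26² = (-0.0178,0.0888)
F = F_att + ΣF_rep = (5.9822,-26.9112)
Δp = p'−p = (0.5982,-2.6911); α = Δx/Fx = (1011/1690) / (1011/169) = 1/10
check: Δy/Fy = (-2274/845) / (-4548/169) = 1/10 ✓

α = 1/10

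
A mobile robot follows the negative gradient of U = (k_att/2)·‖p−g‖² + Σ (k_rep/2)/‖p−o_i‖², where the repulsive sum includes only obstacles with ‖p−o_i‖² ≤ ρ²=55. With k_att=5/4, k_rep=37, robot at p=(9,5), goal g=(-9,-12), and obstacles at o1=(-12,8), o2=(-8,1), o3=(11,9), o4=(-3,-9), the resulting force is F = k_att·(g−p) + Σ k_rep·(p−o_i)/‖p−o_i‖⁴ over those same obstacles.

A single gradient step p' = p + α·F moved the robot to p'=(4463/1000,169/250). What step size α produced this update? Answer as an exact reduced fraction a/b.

F_att = 5/4·(g−p) = 5/4·(-18,-17) = (-22.5000,-21.2500)
o1: d²=450 > ρ²=55 → inactive
o2: d²=305 > ρ²=55 → inactive
o3: d²=20 ≤ ρ²=55; F_rep = 37·(-2,-4)/20² = (-0.1850,-0.3700)
o4: d²=340 > ρ²=55 → inactive
F = F_att + ΣF_rep = (-22.6850,-21.6200)
Δp = p'−p = (-4.5370,-4.3240); α = Δx/Fx = (-4537/1000) / (-4537/200) = 1/5
check: Δy/Fy = (-1081/250) / (-1081/50) = 1/5 ✓

α = 1/5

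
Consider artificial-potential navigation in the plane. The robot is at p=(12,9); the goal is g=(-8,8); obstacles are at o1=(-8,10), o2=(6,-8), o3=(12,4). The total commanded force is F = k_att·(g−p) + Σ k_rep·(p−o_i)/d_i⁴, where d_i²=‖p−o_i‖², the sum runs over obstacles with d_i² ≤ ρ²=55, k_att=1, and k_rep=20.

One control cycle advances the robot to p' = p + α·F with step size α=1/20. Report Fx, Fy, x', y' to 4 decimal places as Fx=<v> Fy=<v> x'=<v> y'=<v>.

F_att = 1·(g−p) = 1·(-20,-1) = (-20.0000,-1.0000)
o1: d²=401 > ρ²=55 → inactive
o2: d²=325 > ρ²=55 → inactive
o3: d²=25 ≤ ρ²=55; F_rep = 20·(0,5)/25² = (0.0000,0.1600)
F = F_att + ΣF_rep = (-20.0000,-0.8400)
p' = p + 1/20·F = (11.0000,8.9580)

Fx=-20.0000 Fy=-0.8400 x'=11.0000 y'=8.9580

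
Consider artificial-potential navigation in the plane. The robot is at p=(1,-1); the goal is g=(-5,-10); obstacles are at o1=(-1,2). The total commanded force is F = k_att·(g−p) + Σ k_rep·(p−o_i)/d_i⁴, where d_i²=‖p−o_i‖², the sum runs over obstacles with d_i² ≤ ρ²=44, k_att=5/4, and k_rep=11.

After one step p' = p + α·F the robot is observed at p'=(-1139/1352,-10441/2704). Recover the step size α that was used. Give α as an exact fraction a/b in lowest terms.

F_att = 5/4·(g−p) = 5/4·(-6,-9) = (-7.5000,-11.2500)
o1: d²=13 ≤ ρ²=44; F_rep = 11·(2,-3)/13² = (0.1302,-0.1953)
F = F_att + ΣF_rep = (-7.3698,-11.4453)
Δp = p'−p = (-1.8425,-2.8613); α = Δx/Fx = (-2491/1352) / (-2491/338) = 1/4
check: Δy/Fy = (-7737/2704) / (-7737/676) = 1/4 ✓

α = 1/4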